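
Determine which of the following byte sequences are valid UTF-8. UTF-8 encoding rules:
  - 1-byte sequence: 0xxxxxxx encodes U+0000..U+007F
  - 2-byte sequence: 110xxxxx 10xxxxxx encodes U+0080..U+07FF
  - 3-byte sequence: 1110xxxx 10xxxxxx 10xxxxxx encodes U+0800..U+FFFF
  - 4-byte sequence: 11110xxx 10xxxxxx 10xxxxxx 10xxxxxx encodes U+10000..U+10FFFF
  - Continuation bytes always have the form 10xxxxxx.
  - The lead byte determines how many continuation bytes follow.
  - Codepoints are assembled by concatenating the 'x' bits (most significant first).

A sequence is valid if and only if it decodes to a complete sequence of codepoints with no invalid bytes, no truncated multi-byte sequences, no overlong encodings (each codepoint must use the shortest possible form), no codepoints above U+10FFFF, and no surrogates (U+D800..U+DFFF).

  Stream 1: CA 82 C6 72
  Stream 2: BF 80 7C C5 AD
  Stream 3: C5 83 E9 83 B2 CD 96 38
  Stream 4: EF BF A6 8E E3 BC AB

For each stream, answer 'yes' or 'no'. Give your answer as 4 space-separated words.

Stream 1: error at byte offset 3. INVALID
Stream 2: error at byte offset 0. INVALID
Stream 3: decodes cleanly. VALID
Stream 4: error at byte offset 3. INVALID

Answer: no no yes no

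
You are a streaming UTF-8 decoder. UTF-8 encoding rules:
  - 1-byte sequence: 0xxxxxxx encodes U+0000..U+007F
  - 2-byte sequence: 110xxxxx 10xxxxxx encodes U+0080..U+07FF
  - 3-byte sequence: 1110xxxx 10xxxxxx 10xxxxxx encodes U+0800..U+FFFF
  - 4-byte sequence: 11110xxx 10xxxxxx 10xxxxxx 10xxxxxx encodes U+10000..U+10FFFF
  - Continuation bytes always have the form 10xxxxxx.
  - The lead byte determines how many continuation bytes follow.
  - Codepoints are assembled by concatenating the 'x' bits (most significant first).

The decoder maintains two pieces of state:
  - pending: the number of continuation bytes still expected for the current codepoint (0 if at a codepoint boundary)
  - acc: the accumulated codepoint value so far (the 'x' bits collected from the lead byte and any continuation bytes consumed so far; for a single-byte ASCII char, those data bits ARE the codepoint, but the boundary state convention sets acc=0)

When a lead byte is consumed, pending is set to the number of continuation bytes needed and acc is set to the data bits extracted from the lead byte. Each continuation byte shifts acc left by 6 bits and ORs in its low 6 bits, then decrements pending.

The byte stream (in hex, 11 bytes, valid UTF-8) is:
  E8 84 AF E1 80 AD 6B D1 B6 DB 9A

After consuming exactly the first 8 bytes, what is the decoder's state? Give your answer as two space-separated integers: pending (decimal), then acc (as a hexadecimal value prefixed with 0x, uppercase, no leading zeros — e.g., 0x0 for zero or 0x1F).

Answer: 1 0x11

Derivation:
Byte[0]=E8: 3-byte lead. pending=2, acc=0x8
Byte[1]=84: continuation. acc=(acc<<6)|0x04=0x204, pending=1
Byte[2]=AF: continuation. acc=(acc<<6)|0x2F=0x812F, pending=0
Byte[3]=E1: 3-byte lead. pending=2, acc=0x1
Byte[4]=80: continuation. acc=(acc<<6)|0x00=0x40, pending=1
Byte[5]=AD: continuation. acc=(acc<<6)|0x2D=0x102D, pending=0
Byte[6]=6B: 1-byte. pending=0, acc=0x0
Byte[7]=D1: 2-byte lead. pending=1, acc=0x11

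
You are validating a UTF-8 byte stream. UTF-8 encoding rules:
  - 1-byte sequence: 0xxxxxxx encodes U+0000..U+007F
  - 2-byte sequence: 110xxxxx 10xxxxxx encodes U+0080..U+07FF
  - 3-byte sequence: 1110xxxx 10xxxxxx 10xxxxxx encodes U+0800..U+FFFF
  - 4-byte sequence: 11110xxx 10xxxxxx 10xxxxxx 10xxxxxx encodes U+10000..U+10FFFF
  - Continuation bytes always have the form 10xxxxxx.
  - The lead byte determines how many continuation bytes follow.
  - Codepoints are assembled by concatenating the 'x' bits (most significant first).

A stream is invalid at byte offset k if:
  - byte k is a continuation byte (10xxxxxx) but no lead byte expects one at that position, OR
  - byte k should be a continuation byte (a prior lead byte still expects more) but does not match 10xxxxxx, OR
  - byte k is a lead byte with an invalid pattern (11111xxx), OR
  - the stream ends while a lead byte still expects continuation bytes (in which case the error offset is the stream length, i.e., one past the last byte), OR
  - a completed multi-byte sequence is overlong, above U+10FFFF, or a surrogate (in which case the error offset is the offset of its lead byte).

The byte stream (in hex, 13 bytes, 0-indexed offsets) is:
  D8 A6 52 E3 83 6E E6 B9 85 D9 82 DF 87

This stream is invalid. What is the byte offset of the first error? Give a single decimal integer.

Byte[0]=D8: 2-byte lead, need 1 cont bytes. acc=0x18
Byte[1]=A6: continuation. acc=(acc<<6)|0x26=0x626
Completed: cp=U+0626 (starts at byte 0)
Byte[2]=52: 1-byte ASCII. cp=U+0052
Byte[3]=E3: 3-byte lead, need 2 cont bytes. acc=0x3
Byte[4]=83: continuation. acc=(acc<<6)|0x03=0xC3
Byte[5]=6E: expected 10xxxxxx continuation. INVALID

Answer: 5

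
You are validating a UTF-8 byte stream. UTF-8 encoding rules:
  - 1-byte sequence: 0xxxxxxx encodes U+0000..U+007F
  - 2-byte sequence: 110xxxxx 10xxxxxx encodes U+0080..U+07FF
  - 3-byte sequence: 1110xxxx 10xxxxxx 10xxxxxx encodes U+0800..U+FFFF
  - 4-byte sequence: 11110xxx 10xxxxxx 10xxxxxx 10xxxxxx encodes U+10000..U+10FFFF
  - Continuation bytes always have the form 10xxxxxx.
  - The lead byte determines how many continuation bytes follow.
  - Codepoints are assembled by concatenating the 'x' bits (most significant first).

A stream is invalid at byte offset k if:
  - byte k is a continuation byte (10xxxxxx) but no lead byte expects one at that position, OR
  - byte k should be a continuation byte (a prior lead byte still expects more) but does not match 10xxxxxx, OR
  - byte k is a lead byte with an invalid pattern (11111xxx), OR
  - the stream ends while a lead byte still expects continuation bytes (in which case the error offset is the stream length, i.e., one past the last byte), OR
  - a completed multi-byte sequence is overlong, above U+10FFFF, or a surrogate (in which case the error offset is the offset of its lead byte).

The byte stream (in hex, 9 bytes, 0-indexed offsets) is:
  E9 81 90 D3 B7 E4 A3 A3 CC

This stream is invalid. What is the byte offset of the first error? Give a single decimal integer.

Answer: 9

Derivation:
Byte[0]=E9: 3-byte lead, need 2 cont bytes. acc=0x9
Byte[1]=81: continuation. acc=(acc<<6)|0x01=0x241
Byte[2]=90: continuation. acc=(acc<<6)|0x10=0x9050
Completed: cp=U+9050 (starts at byte 0)
Byte[3]=D3: 2-byte lead, need 1 cont bytes. acc=0x13
Byte[4]=B7: continuation. acc=(acc<<6)|0x37=0x4F7
Completed: cp=U+04F7 (starts at byte 3)
Byte[5]=E4: 3-byte lead, need 2 cont bytes. acc=0x4
Byte[6]=A3: continuation. acc=(acc<<6)|0x23=0x123
Byte[7]=A3: continuation. acc=(acc<<6)|0x23=0x48E3
Completed: cp=U+48E3 (starts at byte 5)
Byte[8]=CC: 2-byte lead, need 1 cont bytes. acc=0xC
Byte[9]: stream ended, expected continuation. INVALID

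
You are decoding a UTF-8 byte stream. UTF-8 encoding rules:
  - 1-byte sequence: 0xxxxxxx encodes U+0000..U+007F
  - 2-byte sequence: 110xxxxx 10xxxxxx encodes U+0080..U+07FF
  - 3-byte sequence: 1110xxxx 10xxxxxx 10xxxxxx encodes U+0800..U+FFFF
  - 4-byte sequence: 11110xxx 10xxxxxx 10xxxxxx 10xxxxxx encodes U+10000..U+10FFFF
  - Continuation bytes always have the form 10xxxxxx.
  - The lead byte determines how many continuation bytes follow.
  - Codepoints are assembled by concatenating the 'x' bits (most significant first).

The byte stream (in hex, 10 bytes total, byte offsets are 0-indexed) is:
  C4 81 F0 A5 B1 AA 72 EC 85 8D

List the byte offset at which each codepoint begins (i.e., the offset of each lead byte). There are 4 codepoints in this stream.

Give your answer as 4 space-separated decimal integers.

Answer: 0 2 6 7

Derivation:
Byte[0]=C4: 2-byte lead, need 1 cont bytes. acc=0x4
Byte[1]=81: continuation. acc=(acc<<6)|0x01=0x101
Completed: cp=U+0101 (starts at byte 0)
Byte[2]=F0: 4-byte lead, need 3 cont bytes. acc=0x0
Byte[3]=A5: continuation. acc=(acc<<6)|0x25=0x25
Byte[4]=B1: continuation. acc=(acc<<6)|0x31=0x971
Byte[5]=AA: continuation. acc=(acc<<6)|0x2A=0x25C6A
Completed: cp=U+25C6A (starts at byte 2)
Byte[6]=72: 1-byte ASCII. cp=U+0072
Byte[7]=EC: 3-byte lead, need 2 cont bytes. acc=0xC
Byte[8]=85: continuation. acc=(acc<<6)|0x05=0x305
Byte[9]=8D: continuation. acc=(acc<<6)|0x0D=0xC14D
Completed: cp=U+C14D (starts at byte 7)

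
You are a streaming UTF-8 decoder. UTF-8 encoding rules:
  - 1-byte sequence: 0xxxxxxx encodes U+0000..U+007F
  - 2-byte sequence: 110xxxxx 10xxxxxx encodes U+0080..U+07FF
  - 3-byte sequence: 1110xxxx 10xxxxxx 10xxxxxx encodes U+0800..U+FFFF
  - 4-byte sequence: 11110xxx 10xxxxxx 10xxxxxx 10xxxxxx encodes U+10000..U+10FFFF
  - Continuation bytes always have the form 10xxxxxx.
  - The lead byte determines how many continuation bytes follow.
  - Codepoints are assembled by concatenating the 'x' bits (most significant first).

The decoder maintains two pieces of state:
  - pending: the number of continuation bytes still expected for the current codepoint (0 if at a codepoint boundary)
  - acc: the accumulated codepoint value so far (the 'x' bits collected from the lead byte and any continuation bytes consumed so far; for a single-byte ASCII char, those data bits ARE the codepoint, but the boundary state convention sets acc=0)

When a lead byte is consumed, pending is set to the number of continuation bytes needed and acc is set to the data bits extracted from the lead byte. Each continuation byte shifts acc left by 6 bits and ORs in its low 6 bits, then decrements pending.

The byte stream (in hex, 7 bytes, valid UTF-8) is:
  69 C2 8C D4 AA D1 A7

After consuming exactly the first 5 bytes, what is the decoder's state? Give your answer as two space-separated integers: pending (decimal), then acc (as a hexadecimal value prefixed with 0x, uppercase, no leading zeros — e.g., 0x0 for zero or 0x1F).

Answer: 0 0x52A

Derivation:
Byte[0]=69: 1-byte. pending=0, acc=0x0
Byte[1]=C2: 2-byte lead. pending=1, acc=0x2
Byte[2]=8C: continuation. acc=(acc<<6)|0x0C=0x8C, pending=0
Byte[3]=D4: 2-byte lead. pending=1, acc=0x14
Byte[4]=AA: continuation. acc=(acc<<6)|0x2A=0x52A, pending=0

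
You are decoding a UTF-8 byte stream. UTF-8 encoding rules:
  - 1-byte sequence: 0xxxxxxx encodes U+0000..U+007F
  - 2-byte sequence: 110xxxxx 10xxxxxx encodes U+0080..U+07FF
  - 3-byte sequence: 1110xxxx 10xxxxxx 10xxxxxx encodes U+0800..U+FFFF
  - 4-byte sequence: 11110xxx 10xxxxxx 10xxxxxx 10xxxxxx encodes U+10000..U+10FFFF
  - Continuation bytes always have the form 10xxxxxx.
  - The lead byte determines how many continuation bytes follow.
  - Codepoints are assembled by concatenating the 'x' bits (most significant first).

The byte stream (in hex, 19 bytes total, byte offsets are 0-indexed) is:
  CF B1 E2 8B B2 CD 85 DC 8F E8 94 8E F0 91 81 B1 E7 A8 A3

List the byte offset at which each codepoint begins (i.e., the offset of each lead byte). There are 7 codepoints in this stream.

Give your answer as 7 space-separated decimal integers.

Answer: 0 2 5 7 9 12 16

Derivation:
Byte[0]=CF: 2-byte lead, need 1 cont bytes. acc=0xF
Byte[1]=B1: continuation. acc=(acc<<6)|0x31=0x3F1
Completed: cp=U+03F1 (starts at byte 0)
Byte[2]=E2: 3-byte lead, need 2 cont bytes. acc=0x2
Byte[3]=8B: continuation. acc=(acc<<6)|0x0B=0x8B
Byte[4]=B2: continuation. acc=(acc<<6)|0x32=0x22F2
Completed: cp=U+22F2 (starts at byte 2)
Byte[5]=CD: 2-byte lead, need 1 cont bytes. acc=0xD
Byte[6]=85: continuation. acc=(acc<<6)|0x05=0x345
Completed: cp=U+0345 (starts at byte 5)
Byte[7]=DC: 2-byte lead, need 1 cont bytes. acc=0x1C
Byte[8]=8F: continuation. acc=(acc<<6)|0x0F=0x70F
Completed: cp=U+070F (starts at byte 7)
Byte[9]=E8: 3-byte lead, need 2 cont bytes. acc=0x8
Byte[10]=94: continuation. acc=(acc<<6)|0x14=0x214
Byte[11]=8E: continuation. acc=(acc<<6)|0x0E=0x850E
Completed: cp=U+850E (starts at byte 9)
Byte[12]=F0: 4-byte lead, need 3 cont bytes. acc=0x0
Byte[13]=91: continuation. acc=(acc<<6)|0x11=0x11
Byte[14]=81: continuation. acc=(acc<<6)|0x01=0x441
Byte[15]=B1: continuation. acc=(acc<<6)|0x31=0x11071
Completed: cp=U+11071 (starts at byte 12)
Byte[16]=E7: 3-byte lead, need 2 cont bytes. acc=0x7
Byte[17]=A8: continuation. acc=(acc<<6)|0x28=0x1E8
Byte[18]=A3: continuation. acc=(acc<<6)|0x23=0x7A23
Completed: cp=U+7A23 (starts at byte 16)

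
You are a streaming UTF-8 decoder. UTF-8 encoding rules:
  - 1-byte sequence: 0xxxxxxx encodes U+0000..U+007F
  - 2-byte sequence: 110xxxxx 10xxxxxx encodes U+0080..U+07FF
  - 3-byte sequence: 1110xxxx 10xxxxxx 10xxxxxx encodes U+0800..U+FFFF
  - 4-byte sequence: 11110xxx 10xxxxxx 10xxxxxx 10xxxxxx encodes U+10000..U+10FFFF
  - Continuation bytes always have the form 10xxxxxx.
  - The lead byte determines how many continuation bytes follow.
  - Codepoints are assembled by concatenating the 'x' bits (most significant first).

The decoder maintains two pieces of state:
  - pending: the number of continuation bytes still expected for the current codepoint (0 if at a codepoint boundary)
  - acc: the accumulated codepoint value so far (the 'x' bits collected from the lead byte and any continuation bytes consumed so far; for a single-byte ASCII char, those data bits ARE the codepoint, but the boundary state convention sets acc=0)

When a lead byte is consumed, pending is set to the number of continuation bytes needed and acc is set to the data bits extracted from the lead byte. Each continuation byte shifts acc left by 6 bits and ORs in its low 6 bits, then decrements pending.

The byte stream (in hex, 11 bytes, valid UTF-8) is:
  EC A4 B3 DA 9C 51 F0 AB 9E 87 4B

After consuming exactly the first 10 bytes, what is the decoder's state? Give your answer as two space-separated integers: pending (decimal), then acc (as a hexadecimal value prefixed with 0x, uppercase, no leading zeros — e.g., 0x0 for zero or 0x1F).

Answer: 0 0x2B787

Derivation:
Byte[0]=EC: 3-byte lead. pending=2, acc=0xC
Byte[1]=A4: continuation. acc=(acc<<6)|0x24=0x324, pending=1
Byte[2]=B3: continuation. acc=(acc<<6)|0x33=0xC933, pending=0
Byte[3]=DA: 2-byte lead. pending=1, acc=0x1A
Byte[4]=9C: continuation. acc=(acc<<6)|0x1C=0x69C, pending=0
Byte[5]=51: 1-byte. pending=0, acc=0x0
Byte[6]=F0: 4-byte lead. pending=3, acc=0x0
Byte[7]=AB: continuation. acc=(acc<<6)|0x2B=0x2B, pending=2
Byte[8]=9E: continuation. acc=(acc<<6)|0x1E=0xADE, pending=1
Byte[9]=87: continuation. acc=(acc<<6)|0x07=0x2B787, pending=0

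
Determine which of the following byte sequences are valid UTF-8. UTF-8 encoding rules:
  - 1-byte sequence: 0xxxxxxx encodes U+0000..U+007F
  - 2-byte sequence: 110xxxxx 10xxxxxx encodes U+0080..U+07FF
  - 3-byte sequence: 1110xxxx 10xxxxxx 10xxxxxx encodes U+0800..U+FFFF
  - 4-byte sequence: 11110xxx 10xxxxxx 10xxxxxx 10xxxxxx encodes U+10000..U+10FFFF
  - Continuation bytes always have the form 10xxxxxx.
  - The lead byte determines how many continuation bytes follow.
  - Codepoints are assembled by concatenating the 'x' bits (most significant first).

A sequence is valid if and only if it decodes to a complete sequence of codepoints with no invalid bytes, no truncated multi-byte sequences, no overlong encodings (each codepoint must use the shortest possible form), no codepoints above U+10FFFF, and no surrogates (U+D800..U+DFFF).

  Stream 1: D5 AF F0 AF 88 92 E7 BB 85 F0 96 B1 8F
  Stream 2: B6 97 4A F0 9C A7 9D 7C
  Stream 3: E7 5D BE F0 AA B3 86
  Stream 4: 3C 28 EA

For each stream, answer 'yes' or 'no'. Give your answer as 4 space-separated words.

Stream 1: decodes cleanly. VALID
Stream 2: error at byte offset 0. INVALID
Stream 3: error at byte offset 1. INVALID
Stream 4: error at byte offset 3. INVALID

Answer: yes no no no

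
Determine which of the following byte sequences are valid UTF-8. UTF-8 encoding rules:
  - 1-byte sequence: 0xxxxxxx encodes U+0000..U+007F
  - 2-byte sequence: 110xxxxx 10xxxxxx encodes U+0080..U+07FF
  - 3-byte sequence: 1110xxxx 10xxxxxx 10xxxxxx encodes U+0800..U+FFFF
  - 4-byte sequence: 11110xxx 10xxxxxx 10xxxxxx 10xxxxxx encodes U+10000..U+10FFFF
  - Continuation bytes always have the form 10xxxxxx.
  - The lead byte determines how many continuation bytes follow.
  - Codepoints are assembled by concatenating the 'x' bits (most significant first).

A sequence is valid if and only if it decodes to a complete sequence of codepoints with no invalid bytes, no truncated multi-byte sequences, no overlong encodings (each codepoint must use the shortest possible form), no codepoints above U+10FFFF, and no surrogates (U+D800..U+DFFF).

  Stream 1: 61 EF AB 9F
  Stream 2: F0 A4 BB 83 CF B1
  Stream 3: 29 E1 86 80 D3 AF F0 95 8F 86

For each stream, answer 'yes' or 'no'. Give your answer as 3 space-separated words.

Stream 1: decodes cleanly. VALID
Stream 2: decodes cleanly. VALID
Stream 3: decodes cleanly. VALID

Answer: yes yes yes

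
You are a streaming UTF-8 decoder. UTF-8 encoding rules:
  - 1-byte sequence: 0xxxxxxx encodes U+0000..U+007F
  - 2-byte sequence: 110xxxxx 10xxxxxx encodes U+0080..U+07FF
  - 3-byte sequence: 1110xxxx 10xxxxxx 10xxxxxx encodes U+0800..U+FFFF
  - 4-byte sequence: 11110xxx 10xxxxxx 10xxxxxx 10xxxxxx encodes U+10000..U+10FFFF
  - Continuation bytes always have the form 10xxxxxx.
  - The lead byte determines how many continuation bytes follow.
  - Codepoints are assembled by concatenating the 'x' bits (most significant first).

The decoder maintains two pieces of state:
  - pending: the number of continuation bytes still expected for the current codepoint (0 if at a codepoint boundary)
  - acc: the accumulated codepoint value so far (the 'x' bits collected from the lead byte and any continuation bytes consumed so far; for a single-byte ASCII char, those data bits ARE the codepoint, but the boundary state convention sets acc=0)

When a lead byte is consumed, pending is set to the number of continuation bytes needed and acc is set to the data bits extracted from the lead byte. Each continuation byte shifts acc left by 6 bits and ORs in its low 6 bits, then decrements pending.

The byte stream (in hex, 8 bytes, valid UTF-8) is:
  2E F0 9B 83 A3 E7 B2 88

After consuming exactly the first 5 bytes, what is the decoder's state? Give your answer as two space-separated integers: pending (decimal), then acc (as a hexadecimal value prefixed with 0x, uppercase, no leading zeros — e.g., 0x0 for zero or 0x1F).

Byte[0]=2E: 1-byte. pending=0, acc=0x0
Byte[1]=F0: 4-byte lead. pending=3, acc=0x0
Byte[2]=9B: continuation. acc=(acc<<6)|0x1B=0x1B, pending=2
Byte[3]=83: continuation. acc=(acc<<6)|0x03=0x6C3, pending=1
Byte[4]=A3: continuation. acc=(acc<<6)|0x23=0x1B0E3, pending=0

Answer: 0 0x1B0E3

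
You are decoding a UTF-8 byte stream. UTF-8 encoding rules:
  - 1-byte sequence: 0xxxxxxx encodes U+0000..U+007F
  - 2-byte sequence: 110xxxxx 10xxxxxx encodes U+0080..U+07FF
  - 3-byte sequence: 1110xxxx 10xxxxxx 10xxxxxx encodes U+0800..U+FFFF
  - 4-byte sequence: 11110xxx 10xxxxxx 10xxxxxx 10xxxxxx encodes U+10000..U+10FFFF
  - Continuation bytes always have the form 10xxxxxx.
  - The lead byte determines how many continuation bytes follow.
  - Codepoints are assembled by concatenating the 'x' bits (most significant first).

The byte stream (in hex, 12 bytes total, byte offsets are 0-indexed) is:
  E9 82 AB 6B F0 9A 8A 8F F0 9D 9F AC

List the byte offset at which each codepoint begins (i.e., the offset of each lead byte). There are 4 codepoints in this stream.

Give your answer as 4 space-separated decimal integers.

Answer: 0 3 4 8

Derivation:
Byte[0]=E9: 3-byte lead, need 2 cont bytes. acc=0x9
Byte[1]=82: continuation. acc=(acc<<6)|0x02=0x242
Byte[2]=AB: continuation. acc=(acc<<6)|0x2B=0x90AB
Completed: cp=U+90AB (starts at byte 0)
Byte[3]=6B: 1-byte ASCII. cp=U+006B
Byte[4]=F0: 4-byte lead, need 3 cont bytes. acc=0x0
Byte[5]=9A: continuation. acc=(acc<<6)|0x1A=0x1A
Byte[6]=8A: continuation. acc=(acc<<6)|0x0A=0x68A
Byte[7]=8F: continuation. acc=(acc<<6)|0x0F=0x1A28F
Completed: cp=U+1A28F (starts at byte 4)
Byte[8]=F0: 4-byte lead, need 3 cont bytes. acc=0x0
Byte[9]=9D: continuation. acc=(acc<<6)|0x1D=0x1D
Byte[10]=9F: continuation. acc=(acc<<6)|0x1F=0x75F
Byte[11]=AC: continuation. acc=(acc<<6)|0x2C=0x1D7EC
Completed: cp=U+1D7EC (starts at byte 8)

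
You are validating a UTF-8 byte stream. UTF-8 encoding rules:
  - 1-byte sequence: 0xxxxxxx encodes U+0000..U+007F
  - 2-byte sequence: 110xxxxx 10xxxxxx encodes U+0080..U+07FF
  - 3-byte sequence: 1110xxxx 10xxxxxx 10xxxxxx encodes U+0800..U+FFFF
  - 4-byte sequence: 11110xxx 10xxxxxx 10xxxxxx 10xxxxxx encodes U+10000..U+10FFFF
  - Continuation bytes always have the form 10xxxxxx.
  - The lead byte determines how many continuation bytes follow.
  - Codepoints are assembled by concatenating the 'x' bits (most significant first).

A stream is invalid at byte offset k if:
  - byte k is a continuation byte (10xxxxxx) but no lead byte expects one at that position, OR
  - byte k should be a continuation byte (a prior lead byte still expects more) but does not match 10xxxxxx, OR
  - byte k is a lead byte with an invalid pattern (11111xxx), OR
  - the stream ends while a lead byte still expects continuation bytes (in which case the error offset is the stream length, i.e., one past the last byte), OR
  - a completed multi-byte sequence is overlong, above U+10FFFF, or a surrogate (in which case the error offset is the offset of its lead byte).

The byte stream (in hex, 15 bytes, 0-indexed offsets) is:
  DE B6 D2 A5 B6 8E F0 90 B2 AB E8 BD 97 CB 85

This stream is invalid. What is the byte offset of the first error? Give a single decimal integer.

Byte[0]=DE: 2-byte lead, need 1 cont bytes. acc=0x1E
Byte[1]=B6: continuation. acc=(acc<<6)|0x36=0x7B6
Completed: cp=U+07B6 (starts at byte 0)
Byte[2]=D2: 2-byte lead, need 1 cont bytes. acc=0x12
Byte[3]=A5: continuation. acc=(acc<<6)|0x25=0x4A5
Completed: cp=U+04A5 (starts at byte 2)
Byte[4]=B6: INVALID lead byte (not 0xxx/110x/1110/11110)

Answer: 4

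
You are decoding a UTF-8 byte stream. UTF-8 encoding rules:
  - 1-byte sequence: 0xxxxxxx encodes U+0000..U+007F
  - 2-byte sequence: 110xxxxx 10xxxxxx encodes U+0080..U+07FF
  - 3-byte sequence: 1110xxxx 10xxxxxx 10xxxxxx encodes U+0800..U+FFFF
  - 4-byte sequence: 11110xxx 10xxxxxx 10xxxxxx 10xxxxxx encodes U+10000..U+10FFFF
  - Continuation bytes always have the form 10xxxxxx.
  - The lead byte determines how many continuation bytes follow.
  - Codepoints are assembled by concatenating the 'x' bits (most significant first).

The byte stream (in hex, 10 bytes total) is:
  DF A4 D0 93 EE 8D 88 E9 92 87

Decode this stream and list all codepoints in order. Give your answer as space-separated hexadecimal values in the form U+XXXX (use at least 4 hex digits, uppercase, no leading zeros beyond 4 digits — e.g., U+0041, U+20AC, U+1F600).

Byte[0]=DF: 2-byte lead, need 1 cont bytes. acc=0x1F
Byte[1]=A4: continuation. acc=(acc<<6)|0x24=0x7E4
Completed: cp=U+07E4 (starts at byte 0)
Byte[2]=D0: 2-byte lead, need 1 cont bytes. acc=0x10
Byte[3]=93: continuation. acc=(acc<<6)|0x13=0x413
Completed: cp=U+0413 (starts at byte 2)
Byte[4]=EE: 3-byte lead, need 2 cont bytes. acc=0xE
Byte[5]=8D: continuation. acc=(acc<<6)|0x0D=0x38D
Byte[6]=88: continuation. acc=(acc<<6)|0x08=0xE348
Completed: cp=U+E348 (starts at byte 4)
Byte[7]=E9: 3-byte lead, need 2 cont bytes. acc=0x9
Byte[8]=92: continuation. acc=(acc<<6)|0x12=0x252
Byte[9]=87: continuation. acc=(acc<<6)|0x07=0x9487
Completed: cp=U+9487 (starts at byte 7)

Answer: U+07E4 U+0413 U+E348 U+9487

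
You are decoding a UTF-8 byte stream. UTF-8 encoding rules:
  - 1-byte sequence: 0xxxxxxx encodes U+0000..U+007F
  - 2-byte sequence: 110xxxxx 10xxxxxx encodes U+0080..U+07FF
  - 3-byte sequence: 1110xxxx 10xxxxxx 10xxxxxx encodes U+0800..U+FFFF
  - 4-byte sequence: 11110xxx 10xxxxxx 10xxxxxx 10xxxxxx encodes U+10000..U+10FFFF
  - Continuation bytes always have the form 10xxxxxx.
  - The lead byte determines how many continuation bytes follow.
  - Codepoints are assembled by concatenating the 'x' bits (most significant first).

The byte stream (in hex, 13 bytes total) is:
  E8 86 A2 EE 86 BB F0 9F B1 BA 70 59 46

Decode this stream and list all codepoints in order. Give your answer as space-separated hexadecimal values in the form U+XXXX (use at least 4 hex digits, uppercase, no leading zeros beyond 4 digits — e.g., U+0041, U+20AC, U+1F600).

Answer: U+81A2 U+E1BB U+1FC7A U+0070 U+0059 U+0046

Derivation:
Byte[0]=E8: 3-byte lead, need 2 cont bytes. acc=0x8
Byte[1]=86: continuation. acc=(acc<<6)|0x06=0x206
Byte[2]=A2: continuation. acc=(acc<<6)|0x22=0x81A2
Completed: cp=U+81A2 (starts at byte 0)
Byte[3]=EE: 3-byte lead, need 2 cont bytes. acc=0xE
Byte[4]=86: continuation. acc=(acc<<6)|0x06=0x386
Byte[5]=BB: continuation. acc=(acc<<6)|0x3B=0xE1BB
Completed: cp=U+E1BB (starts at byte 3)
Byte[6]=F0: 4-byte lead, need 3 cont bytes. acc=0x0
Byte[7]=9F: continuation. acc=(acc<<6)|0x1F=0x1F
Byte[8]=B1: continuation. acc=(acc<<6)|0x31=0x7F1
Byte[9]=BA: continuation. acc=(acc<<6)|0x3A=0x1FC7A
Completed: cp=U+1FC7A (starts at byte 6)
Byte[10]=70: 1-byte ASCII. cp=U+0070
Byte[11]=59: 1-byte ASCII. cp=U+0059
Byte[12]=46: 1-byte ASCII. cp=U+0046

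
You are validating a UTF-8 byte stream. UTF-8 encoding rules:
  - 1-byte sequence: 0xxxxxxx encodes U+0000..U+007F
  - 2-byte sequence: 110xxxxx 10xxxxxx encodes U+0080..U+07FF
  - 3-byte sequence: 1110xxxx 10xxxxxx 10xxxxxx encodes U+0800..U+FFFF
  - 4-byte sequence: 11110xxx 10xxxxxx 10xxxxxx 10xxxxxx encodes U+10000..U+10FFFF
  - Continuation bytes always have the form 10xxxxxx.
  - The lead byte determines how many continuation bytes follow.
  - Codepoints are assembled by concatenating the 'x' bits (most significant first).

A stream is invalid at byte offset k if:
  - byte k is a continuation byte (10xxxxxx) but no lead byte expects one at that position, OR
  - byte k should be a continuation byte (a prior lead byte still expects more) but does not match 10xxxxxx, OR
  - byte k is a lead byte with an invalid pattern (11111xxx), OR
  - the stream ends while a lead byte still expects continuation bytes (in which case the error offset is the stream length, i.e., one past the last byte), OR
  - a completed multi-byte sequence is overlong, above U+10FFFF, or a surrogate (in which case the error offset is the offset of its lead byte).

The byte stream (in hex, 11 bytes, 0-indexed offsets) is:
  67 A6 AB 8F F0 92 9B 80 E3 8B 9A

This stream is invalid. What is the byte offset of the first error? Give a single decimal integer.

Answer: 1

Derivation:
Byte[0]=67: 1-byte ASCII. cp=U+0067
Byte[1]=A6: INVALID lead byte (not 0xxx/110x/1110/11110)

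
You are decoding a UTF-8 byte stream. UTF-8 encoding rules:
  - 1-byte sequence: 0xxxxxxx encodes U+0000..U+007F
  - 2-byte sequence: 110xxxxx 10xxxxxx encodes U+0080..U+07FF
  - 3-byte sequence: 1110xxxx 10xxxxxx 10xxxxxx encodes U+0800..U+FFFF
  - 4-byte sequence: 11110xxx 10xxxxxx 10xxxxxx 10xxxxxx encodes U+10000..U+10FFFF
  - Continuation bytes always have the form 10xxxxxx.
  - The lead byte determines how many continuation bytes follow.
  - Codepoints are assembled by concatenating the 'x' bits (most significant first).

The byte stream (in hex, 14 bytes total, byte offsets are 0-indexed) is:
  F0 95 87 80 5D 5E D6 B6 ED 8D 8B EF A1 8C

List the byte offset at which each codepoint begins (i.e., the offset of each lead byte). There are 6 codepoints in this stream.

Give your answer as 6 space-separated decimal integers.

Answer: 0 4 5 6 8 11

Derivation:
Byte[0]=F0: 4-byte lead, need 3 cont bytes. acc=0x0
Byte[1]=95: continuation. acc=(acc<<6)|0x15=0x15
Byte[2]=87: continuation. acc=(acc<<6)|0x07=0x547
Byte[3]=80: continuation. acc=(acc<<6)|0x00=0x151C0
Completed: cp=U+151C0 (starts at byte 0)
Byte[4]=5D: 1-byte ASCII. cp=U+005D
Byte[5]=5E: 1-byte ASCII. cp=U+005E
Byte[6]=D6: 2-byte lead, need 1 cont bytes. acc=0x16
Byte[7]=B6: continuation. acc=(acc<<6)|0x36=0x5B6
Completed: cp=U+05B6 (starts at byte 6)
Byte[8]=ED: 3-byte lead, need 2 cont bytes. acc=0xD
Byte[9]=8D: continuation. acc=(acc<<6)|0x0D=0x34D
Byte[10]=8B: continuation. acc=(acc<<6)|0x0B=0xD34B
Completed: cp=U+D34B (starts at byte 8)
Byte[11]=EF: 3-byte lead, need 2 cont bytes. acc=0xF
Byte[12]=A1: continuation. acc=(acc<<6)|0x21=0x3E1
Byte[13]=8C: continuation. acc=(acc<<6)|0x0C=0xF84C
Completed: cp=U+F84C (starts at byte 11)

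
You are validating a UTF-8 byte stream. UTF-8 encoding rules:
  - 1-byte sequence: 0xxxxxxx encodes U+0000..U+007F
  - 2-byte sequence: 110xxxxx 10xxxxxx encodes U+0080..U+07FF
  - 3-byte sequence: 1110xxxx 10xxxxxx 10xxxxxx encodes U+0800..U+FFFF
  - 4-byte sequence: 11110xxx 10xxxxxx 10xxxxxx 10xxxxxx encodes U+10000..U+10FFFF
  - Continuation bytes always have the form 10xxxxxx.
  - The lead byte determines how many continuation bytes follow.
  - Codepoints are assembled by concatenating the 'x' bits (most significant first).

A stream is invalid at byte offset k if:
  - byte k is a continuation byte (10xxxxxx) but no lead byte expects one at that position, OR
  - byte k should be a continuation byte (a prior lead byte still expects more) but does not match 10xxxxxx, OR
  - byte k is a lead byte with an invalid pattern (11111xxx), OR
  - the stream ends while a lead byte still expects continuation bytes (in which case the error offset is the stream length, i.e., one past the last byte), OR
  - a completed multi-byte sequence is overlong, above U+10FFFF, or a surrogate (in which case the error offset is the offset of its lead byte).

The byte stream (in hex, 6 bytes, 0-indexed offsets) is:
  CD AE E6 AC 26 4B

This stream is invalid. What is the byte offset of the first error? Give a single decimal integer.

Byte[0]=CD: 2-byte lead, need 1 cont bytes. acc=0xD
Byte[1]=AE: continuation. acc=(acc<<6)|0x2E=0x36E
Completed: cp=U+036E (starts at byte 0)
Byte[2]=E6: 3-byte lead, need 2 cont bytes. acc=0x6
Byte[3]=AC: continuation. acc=(acc<<6)|0x2C=0x1AC
Byte[4]=26: expected 10xxxxxx continuation. INVALID

Answer: 4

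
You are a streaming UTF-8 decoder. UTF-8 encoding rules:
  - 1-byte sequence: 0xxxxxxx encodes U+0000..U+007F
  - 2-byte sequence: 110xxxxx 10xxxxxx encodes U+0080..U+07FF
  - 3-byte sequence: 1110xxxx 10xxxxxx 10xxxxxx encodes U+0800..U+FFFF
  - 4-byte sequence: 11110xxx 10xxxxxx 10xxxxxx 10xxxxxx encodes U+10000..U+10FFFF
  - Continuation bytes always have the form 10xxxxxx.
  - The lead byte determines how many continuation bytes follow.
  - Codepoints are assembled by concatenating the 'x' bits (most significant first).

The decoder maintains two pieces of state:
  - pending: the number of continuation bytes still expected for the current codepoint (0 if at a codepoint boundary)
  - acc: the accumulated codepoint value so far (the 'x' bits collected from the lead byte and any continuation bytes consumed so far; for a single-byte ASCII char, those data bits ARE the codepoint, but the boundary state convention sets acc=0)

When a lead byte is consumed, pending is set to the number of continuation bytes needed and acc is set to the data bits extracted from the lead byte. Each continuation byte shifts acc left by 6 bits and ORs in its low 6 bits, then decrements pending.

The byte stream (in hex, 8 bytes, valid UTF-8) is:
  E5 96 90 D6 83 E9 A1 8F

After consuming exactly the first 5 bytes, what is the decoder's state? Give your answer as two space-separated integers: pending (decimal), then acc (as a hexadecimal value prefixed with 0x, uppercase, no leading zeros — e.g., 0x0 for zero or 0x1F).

Answer: 0 0x583

Derivation:
Byte[0]=E5: 3-byte lead. pending=2, acc=0x5
Byte[1]=96: continuation. acc=(acc<<6)|0x16=0x156, pending=1
Byte[2]=90: continuation. acc=(acc<<6)|0x10=0x5590, pending=0
Byte[3]=D6: 2-byte lead. pending=1, acc=0x16
Byte[4]=83: continuation. acc=(acc<<6)|0x03=0x583, pending=0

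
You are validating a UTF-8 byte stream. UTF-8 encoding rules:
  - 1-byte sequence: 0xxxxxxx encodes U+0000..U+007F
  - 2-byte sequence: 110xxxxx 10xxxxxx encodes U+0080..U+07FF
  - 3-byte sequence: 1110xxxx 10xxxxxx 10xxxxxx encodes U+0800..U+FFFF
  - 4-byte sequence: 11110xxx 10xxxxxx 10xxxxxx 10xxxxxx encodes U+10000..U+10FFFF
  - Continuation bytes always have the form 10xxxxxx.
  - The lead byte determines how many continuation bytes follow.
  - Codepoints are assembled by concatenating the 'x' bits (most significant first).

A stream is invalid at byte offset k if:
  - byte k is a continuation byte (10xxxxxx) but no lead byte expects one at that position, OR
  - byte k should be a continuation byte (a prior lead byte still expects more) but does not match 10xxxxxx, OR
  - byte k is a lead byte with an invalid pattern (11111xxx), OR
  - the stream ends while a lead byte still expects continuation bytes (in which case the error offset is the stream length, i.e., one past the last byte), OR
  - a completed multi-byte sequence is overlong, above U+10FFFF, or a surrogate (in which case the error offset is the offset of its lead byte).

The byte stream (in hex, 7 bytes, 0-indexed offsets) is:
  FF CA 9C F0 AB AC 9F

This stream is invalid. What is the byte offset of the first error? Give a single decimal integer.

Byte[0]=FF: INVALID lead byte (not 0xxx/110x/1110/11110)

Answer: 0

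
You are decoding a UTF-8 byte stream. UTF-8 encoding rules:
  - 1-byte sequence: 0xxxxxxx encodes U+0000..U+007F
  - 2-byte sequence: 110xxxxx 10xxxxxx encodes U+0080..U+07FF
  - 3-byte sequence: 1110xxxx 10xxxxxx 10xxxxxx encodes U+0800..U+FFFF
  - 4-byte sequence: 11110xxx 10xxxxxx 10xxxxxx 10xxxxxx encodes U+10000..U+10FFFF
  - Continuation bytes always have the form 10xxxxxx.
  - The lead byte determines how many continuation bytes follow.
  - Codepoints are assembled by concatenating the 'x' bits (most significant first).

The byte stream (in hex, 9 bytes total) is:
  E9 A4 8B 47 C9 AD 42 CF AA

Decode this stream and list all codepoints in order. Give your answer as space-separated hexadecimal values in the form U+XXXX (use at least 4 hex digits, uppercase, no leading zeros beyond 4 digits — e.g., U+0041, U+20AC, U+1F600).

Byte[0]=E9: 3-byte lead, need 2 cont bytes. acc=0x9
Byte[1]=A4: continuation. acc=(acc<<6)|0x24=0x264
Byte[2]=8B: continuation. acc=(acc<<6)|0x0B=0x990B
Completed: cp=U+990B (starts at byte 0)
Byte[3]=47: 1-byte ASCII. cp=U+0047
Byte[4]=C9: 2-byte lead, need 1 cont bytes. acc=0x9
Byte[5]=AD: continuation. acc=(acc<<6)|0x2D=0x26D
Completed: cp=U+026D (starts at byte 4)
Byte[6]=42: 1-byte ASCII. cp=U+0042
Byte[7]=CF: 2-byte lead, need 1 cont bytes. acc=0xF
Byte[8]=AA: continuation. acc=(acc<<6)|0x2A=0x3EA
Completed: cp=U+03EA (starts at byte 7)

Answer: U+990B U+0047 U+026D U+0042 U+03EA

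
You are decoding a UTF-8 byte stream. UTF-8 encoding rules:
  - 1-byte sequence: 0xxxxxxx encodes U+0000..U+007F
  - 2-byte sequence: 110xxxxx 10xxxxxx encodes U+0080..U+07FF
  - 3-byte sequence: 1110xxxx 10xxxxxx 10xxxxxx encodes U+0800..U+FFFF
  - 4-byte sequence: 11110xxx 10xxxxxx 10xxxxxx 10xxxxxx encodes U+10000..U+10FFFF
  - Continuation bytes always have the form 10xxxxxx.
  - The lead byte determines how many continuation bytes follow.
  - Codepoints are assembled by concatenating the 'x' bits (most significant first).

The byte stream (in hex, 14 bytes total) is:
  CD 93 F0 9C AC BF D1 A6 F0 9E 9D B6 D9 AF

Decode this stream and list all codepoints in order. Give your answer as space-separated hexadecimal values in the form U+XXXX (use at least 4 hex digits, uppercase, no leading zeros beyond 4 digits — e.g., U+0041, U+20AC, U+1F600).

Answer: U+0353 U+1CB3F U+0466 U+1E776 U+066F

Derivation:
Byte[0]=CD: 2-byte lead, need 1 cont bytes. acc=0xD
Byte[1]=93: continuation. acc=(acc<<6)|0x13=0x353
Completed: cp=U+0353 (starts at byte 0)
Byte[2]=F0: 4-byte lead, need 3 cont bytes. acc=0x0
Byte[3]=9C: continuation. acc=(acc<<6)|0x1C=0x1C
Byte[4]=AC: continuation. acc=(acc<<6)|0x2C=0x72C
Byte[5]=BF: continuation. acc=(acc<<6)|0x3F=0x1CB3F
Completed: cp=U+1CB3F (starts at byte 2)
Byte[6]=D1: 2-byte lead, need 1 cont bytes. acc=0x11
Byte[7]=A6: continuation. acc=(acc<<6)|0x26=0x466
Completed: cp=U+0466 (starts at byte 6)
Byte[8]=F0: 4-byte lead, need 3 cont bytes. acc=0x0
Byte[9]=9E: continuation. acc=(acc<<6)|0x1E=0x1E
Byte[10]=9D: continuation. acc=(acc<<6)|0x1D=0x79D
Byte[11]=B6: continuation. acc=(acc<<6)|0x36=0x1E776
Completed: cp=U+1E776 (starts at byte 8)
Byte[12]=D9: 2-byte lead, need 1 cont bytes. acc=0x19
Byte[13]=AF: continuation. acc=(acc<<6)|0x2F=0x66F
Completed: cp=U+066F (starts at byte 12)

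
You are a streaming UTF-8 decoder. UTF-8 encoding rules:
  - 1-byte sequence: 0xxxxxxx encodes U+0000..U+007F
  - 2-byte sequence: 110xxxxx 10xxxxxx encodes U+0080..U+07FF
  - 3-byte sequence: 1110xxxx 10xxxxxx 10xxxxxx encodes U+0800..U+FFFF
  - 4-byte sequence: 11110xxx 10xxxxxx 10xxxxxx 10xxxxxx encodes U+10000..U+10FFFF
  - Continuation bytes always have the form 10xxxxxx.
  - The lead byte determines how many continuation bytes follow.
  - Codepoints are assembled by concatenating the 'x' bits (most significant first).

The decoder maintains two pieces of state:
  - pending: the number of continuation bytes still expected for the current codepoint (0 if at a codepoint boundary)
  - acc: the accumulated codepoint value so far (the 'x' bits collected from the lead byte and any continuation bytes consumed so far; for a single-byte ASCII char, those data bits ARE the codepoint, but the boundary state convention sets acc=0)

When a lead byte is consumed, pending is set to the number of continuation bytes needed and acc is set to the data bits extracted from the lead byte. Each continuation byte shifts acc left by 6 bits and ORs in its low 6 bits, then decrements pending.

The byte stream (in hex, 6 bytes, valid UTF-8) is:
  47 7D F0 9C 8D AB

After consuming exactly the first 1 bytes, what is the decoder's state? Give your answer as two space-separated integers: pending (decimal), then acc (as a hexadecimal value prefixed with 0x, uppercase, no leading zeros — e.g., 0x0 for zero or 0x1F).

Byte[0]=47: 1-byte. pending=0, acc=0x0

Answer: 0 0x0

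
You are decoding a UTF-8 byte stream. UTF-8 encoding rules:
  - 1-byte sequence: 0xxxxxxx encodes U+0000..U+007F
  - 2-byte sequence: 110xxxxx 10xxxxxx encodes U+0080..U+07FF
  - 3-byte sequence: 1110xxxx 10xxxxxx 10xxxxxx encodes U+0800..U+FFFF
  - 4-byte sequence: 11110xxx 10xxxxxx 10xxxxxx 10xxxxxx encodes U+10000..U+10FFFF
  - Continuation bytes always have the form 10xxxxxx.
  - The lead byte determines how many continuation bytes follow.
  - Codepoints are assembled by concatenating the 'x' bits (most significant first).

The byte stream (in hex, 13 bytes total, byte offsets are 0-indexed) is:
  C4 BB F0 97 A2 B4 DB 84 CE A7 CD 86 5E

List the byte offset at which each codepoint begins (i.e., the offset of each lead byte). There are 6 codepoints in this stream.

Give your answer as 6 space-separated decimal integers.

Byte[0]=C4: 2-byte lead, need 1 cont bytes. acc=0x4
Byte[1]=BB: continuation. acc=(acc<<6)|0x3B=0x13B
Completed: cp=U+013B (starts at byte 0)
Byte[2]=F0: 4-byte lead, need 3 cont bytes. acc=0x0
Byte[3]=97: continuation. acc=(acc<<6)|0x17=0x17
Byte[4]=A2: continuation. acc=(acc<<6)|0x22=0x5E2
Byte[5]=B4: continuation. acc=(acc<<6)|0x34=0x178B4
Completed: cp=U+178B4 (starts at byte 2)
Byte[6]=DB: 2-byte lead, need 1 cont bytes. acc=0x1B
Byte[7]=84: continuation. acc=(acc<<6)|0x04=0x6C4
Completed: cp=U+06C4 (starts at byte 6)
Byte[8]=CE: 2-byte lead, need 1 cont bytes. acc=0xE
Byte[9]=A7: continuation. acc=(acc<<6)|0x27=0x3A7
Completed: cp=U+03A7 (starts at byte 8)
Byte[10]=CD: 2-byte lead, need 1 cont bytes. acc=0xD
Byte[11]=86: continuation. acc=(acc<<6)|0x06=0x346
Completed: cp=U+0346 (starts at byte 10)
Byte[12]=5E: 1-byte ASCII. cp=U+005E

Answer: 0 2 6 8 10 12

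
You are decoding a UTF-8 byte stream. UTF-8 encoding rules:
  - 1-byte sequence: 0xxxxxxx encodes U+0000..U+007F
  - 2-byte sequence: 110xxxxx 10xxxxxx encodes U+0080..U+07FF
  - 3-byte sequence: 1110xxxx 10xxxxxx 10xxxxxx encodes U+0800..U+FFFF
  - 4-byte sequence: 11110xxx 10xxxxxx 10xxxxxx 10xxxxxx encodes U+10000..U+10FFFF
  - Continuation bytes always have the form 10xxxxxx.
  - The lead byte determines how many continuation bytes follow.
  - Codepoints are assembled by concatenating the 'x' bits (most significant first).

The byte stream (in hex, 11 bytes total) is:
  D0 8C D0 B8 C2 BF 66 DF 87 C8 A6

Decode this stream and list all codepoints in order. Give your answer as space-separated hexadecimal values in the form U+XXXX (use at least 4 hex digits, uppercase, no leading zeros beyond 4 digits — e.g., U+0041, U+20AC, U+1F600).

Byte[0]=D0: 2-byte lead, need 1 cont bytes. acc=0x10
Byte[1]=8C: continuation. acc=(acc<<6)|0x0C=0x40C
Completed: cp=U+040C (starts at byte 0)
Byte[2]=D0: 2-byte lead, need 1 cont bytes. acc=0x10
Byte[3]=B8: continuation. acc=(acc<<6)|0x38=0x438
Completed: cp=U+0438 (starts at byte 2)
Byte[4]=C2: 2-byte lead, need 1 cont bytes. acc=0x2
Byte[5]=BF: continuation. acc=(acc<<6)|0x3F=0xBF
Completed: cp=U+00BF (starts at byte 4)
Byte[6]=66: 1-byte ASCII. cp=U+0066
Byte[7]=DF: 2-byte lead, need 1 cont bytes. acc=0x1F
Byte[8]=87: continuation. acc=(acc<<6)|0x07=0x7C7
Completed: cp=U+07C7 (starts at byte 7)
Byte[9]=C8: 2-byte lead, need 1 cont bytes. acc=0x8
Byte[10]=A6: continuation. acc=(acc<<6)|0x26=0x226
Completed: cp=U+0226 (starts at byte 9)

Answer: U+040C U+0438 U+00BF U+0066 U+07C7 U+0226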